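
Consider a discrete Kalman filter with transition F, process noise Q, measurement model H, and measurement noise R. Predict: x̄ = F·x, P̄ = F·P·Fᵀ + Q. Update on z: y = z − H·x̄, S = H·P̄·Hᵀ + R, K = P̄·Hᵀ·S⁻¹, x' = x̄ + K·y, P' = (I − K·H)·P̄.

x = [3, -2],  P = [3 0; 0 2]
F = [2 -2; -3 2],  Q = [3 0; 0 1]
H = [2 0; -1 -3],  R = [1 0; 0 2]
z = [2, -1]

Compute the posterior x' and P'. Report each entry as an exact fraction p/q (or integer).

x' = [5936/5849, -569/5849]
P' = [1414/5849 -508/5849; -508/5849 1440/5849]

x̄ = F·x = [10, -13]
P̄ = F·P·Fᵀ + Q = [23 -26; -26 36]
y = z − H·x̄ = [-18, -30]
S = H·P̄·Hᵀ + R = [93 110; 110 193]
K = P̄·Hᵀ·S⁻¹ = [2828/5849 55/5849; -1016/5849 -1906/5849]
x' = x̄ + K·y = [5936/5849, -569/5849]
P' = (I − K·H)·P̄ = [1414/5849 -508/5849; -508/5849 1440/5849]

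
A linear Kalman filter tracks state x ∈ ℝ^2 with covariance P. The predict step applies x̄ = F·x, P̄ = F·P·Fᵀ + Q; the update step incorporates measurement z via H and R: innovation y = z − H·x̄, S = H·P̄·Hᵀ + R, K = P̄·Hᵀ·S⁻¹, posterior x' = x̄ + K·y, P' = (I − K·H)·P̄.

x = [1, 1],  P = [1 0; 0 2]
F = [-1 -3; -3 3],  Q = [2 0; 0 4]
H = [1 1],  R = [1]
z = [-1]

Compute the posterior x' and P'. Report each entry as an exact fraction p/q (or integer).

x̄ = F·x = [-4, 0]
P̄ = F·P·Fᵀ + Q = [21 -15; -15 31]
y = z − H·x̄ = [3]
S = H·P̄·Hᵀ + R = [23]
K = P̄·Hᵀ·S⁻¹ = [6/23; 16/23]
x' = x̄ + K·y = [-74/23, 48/23]
P' = (I − K·H)·P̄ = [447/23 -441/23; -441/23 457/23]

x' = [-74/23, 48/23]
P' = [447/23 -441/23; -441/23 457/23]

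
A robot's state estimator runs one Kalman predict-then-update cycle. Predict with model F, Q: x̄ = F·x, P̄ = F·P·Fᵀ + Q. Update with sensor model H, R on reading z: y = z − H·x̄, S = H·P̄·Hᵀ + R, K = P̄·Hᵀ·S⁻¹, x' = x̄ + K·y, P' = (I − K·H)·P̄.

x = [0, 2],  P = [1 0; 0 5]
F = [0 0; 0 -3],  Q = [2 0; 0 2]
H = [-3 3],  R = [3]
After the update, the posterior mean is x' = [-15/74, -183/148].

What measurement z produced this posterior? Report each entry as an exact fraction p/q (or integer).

z = [-3]

x̄ = F·x = [0, -6]
P̄ = F·P·Fᵀ + Q = [2 0; 0 47]
S = H·P̄·Hᵀ + R = [444]
K = P̄·Hᵀ·S⁻¹ = [-1/74; 47/148]
x' − x̄ = [-15/74, 705/148] = K·y
y = (KᵀK)⁻¹·Kᵀ·(x' − x̄) = [15]
z = y + H·x̄ = [15] + [-18] = [-3]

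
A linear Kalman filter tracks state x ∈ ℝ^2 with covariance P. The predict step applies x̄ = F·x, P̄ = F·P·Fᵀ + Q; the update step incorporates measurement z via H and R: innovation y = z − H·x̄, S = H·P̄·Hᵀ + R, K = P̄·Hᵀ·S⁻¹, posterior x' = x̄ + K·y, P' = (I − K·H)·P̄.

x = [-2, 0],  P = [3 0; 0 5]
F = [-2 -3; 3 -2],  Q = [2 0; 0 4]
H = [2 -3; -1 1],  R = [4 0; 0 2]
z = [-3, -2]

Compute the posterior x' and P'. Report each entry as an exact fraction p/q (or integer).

x̄ = F·x = [4, -6]
P̄ = F·P·Fᵀ + Q = [59 12; 12 51]
y = z − H·x̄ = [-29, 8]
S = H·P̄·Hᵀ + R = [555 -211; -211 88]
K = P̄·Hᵀ·S⁻¹ = [-2701/4319 -8783/4319; -3123/4319 -5574/4319]
x' = x̄ + K·y = [25341/4319, 20061/4319]
P' = (I − K·H)·P̄ = [63502/4319 45936/4319; 45936/4319 34788/4319]

x' = [25341/4319, 20061/4319]
P' = [63502/4319 45936/4319; 45936/4319 34788/4319]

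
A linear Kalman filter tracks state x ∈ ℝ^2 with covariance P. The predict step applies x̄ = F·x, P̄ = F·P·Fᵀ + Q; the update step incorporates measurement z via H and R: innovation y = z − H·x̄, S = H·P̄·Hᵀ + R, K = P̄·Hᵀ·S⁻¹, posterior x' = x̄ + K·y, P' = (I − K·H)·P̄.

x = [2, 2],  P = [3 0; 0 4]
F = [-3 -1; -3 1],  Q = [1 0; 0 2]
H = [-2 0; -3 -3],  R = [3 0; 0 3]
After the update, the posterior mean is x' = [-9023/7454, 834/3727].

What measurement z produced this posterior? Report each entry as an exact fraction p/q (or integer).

z = [2, 3]

x̄ = F·x = [-8, -4]
P̄ = F·P·Fᵀ + Q = [32 23; 23 33]
S = H·P̄·Hᵀ + R = [131 330; 330 1002]
K = P̄·Hᵀ·S⁻¹ = [-1613/3727 -165/7454; 1558/3727 -1138/3727]
x' − x̄ = [50609/7454, 15742/3727] = K·y
y = (KᵀK)⁻¹·Kᵀ·(x' − x̄) = [-14, -33]
z = y + H·x̄ = [-14, -33] + [16, 36] = [2, 3]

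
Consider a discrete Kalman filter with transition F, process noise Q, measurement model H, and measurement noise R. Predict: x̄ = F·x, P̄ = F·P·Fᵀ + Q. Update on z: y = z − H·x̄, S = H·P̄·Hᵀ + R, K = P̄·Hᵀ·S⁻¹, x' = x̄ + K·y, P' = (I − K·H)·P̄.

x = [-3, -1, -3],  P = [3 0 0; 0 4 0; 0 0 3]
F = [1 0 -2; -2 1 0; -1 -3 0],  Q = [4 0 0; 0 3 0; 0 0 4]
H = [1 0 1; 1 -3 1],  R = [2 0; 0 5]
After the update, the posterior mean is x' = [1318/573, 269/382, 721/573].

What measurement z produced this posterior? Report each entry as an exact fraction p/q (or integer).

z = [3, 2]

x̄ = F·x = [3, 5, 6]
P̄ = F·P·Fᵀ + Q = [19 -6 -3; -6 19 -6; -3 -6 43]
S = H·P̄·Hᵀ + R = [58 92; 92 304]
K = P̄·Hᵀ·S⁻¹ = [217/1146 125/2292; 225/764 -483/1528; 853/1146 -79/2292]
x' − x̄ = [-401/573, -1641/382, -2717/573] = K·y
y = (KᵀK)⁻¹·Kᵀ·(x' − x̄) = [-6, 8]
z = y + H·x̄ = [-6, 8] + [9, -6] = [3, 2]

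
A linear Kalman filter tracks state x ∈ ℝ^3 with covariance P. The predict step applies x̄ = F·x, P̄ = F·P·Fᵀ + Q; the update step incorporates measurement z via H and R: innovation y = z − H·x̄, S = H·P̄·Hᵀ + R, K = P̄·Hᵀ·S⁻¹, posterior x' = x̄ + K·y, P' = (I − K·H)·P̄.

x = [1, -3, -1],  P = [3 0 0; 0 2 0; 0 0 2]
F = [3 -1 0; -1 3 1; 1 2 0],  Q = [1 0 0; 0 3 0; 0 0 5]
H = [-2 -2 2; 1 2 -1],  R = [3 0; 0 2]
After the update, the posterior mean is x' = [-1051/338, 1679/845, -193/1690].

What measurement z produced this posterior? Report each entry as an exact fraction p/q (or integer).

z = [3, 2]

x̄ = F·x = [6, -11, -5]
P̄ = F·P·Fᵀ + Q = [30 -15 5; -15 26 9; 5 9 16]
S = H·P̄·Hᵀ + R = [59 -32; -32 46]
K = P̄·Hᵀ·S⁻¹ = [-108/169 -187/338; 356/845 762/845; 204/845 541/1690]
x' − x̄ = [-3079/338, 10974/845, 8257/1690] = K·y
y = (KᵀK)⁻¹·Kᵀ·(x' − x̄) = [3, 13]
z = y + H·x̄ = [3, 13] + [0, -11] = [3, 2]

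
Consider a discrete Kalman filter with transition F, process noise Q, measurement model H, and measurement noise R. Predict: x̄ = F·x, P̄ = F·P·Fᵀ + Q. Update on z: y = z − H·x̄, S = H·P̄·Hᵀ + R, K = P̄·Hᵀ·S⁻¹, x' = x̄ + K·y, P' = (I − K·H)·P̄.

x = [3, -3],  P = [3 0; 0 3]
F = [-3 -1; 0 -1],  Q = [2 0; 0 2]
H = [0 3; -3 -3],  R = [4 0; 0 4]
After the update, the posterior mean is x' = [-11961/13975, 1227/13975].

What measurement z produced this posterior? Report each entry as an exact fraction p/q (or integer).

x̄ = F·x = [-6, 3]
P̄ = F·P·Fᵀ + Q = [32 3; 3 5]
S = H·P̄·Hᵀ + R = [49 -72; -72 391]
K = P̄·Hᵀ·S⁻¹ = [-4041/13975 -4497/13975; 4137/13975 -96/13975]
x' − x̄ = [71889/13975, -40698/13975] = K·y
y = (KᵀK)⁻¹·Kᵀ·(x' − x̄) = [-10, -7]
z = y + H·x̄ = [-10, -7] + [9, 9] = [-1, 2]

z = [-1, 2]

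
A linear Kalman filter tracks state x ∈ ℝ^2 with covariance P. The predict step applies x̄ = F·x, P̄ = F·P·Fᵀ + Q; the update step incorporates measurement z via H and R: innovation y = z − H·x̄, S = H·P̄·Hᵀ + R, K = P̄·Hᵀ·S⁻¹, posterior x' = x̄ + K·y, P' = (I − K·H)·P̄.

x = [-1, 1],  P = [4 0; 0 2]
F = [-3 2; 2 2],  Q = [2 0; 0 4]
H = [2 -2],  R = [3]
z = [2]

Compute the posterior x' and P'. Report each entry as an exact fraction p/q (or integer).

x̄ = F·x = [5, 0]
P̄ = F·P·Fᵀ + Q = [46 -16; -16 28]
y = z − H·x̄ = [-8]
S = H·P̄·Hᵀ + R = [427]
K = P̄·Hᵀ·S⁻¹ = [124/427; -88/427]
x' = x̄ + K·y = [1143/427, 704/427]
P' = (I − K·H)·P̄ = [4266/427 4080/427; 4080/427 4212/427]

x' = [1143/427, 704/427]
P' = [4266/427 4080/427; 4080/427 4212/427]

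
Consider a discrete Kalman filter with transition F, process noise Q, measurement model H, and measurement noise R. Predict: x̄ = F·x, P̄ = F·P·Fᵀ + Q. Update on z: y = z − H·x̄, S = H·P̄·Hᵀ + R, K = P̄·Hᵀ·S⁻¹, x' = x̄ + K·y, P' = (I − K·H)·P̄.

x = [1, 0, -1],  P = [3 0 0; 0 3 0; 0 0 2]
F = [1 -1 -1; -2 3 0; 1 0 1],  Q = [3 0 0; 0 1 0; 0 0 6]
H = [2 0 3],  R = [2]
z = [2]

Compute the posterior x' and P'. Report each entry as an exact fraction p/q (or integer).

x' = [264/157, -218/157, -70/157]
P' = [1102/157 -1155/157 -718/157; -1155/157 3976/157 738/157; -718/157 738/157 502/157]

x̄ = F·x = [2, -2, 0]
P̄ = F·P·Fᵀ + Q = [11 -15 1; -15 40 -6; 1 -6 11]
y = z − H·x̄ = [-2]
S = H·P̄·Hᵀ + R = [157]
K = P̄·Hᵀ·S⁻¹ = [25/157; -48/157; 35/157]
x' = x̄ + K·y = [264/157, -218/157, -70/157]
P' = (I − K·H)·P̄ = [1102/157 -1155/157 -718/157; -1155/157 3976/157 738/157; -718/157 738/157 502/157]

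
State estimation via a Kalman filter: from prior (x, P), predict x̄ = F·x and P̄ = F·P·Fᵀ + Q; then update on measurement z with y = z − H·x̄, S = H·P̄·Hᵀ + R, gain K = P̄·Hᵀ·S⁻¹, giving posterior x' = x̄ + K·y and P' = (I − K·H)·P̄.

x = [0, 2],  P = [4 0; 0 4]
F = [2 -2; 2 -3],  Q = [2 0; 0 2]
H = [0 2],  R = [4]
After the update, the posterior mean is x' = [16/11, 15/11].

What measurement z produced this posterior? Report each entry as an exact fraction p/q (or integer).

x̄ = F·x = [-4, -6]
P̄ = F·P·Fᵀ + Q = [34 40; 40 54]
S = H·P̄·Hᵀ + R = [220]
K = P̄·Hᵀ·S⁻¹ = [4/11; 27/55]
x' − x̄ = [60/11, 81/11] = K·y
y = (KᵀK)⁻¹·Kᵀ·(x' − x̄) = [15]
z = y + H·x̄ = [15] + [-12] = [3]

z = [3]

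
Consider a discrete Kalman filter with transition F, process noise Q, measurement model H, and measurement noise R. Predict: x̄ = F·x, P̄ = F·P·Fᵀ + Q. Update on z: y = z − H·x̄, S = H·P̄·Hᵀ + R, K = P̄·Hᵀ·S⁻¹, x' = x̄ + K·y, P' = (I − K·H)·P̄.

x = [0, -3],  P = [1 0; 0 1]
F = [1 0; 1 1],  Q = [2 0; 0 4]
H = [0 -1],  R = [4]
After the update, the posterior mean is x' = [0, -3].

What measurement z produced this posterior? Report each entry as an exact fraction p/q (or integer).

z = [3]

x̄ = F·x = [0, -3]
P̄ = F·P·Fᵀ + Q = [3 1; 1 6]
S = H·P̄·Hᵀ + R = [10]
K = P̄·Hᵀ·S⁻¹ = [-1/10; -3/5]
x' − x̄ = [0, 0] = K·y
y = (KᵀK)⁻¹·Kᵀ·(x' − x̄) = [0]
z = y + H·x̄ = [0] + [3] = [3]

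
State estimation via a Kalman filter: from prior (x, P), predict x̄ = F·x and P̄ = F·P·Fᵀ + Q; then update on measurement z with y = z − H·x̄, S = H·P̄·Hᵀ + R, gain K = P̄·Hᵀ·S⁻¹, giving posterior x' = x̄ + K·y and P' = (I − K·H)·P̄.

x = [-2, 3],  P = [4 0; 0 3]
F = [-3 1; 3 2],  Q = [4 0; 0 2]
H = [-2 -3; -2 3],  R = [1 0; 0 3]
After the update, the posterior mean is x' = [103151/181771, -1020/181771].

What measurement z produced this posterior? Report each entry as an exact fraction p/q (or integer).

x̄ = F·x = [9, 0]
P̄ = F·P·Fᵀ + Q = [43 -30; -30 50]
S = H·P̄·Hᵀ + R = [263 -278; -278 985]
K = P̄·Hᵀ·S⁻¹ = [-44988/181771 -45176/181771; -30270/181771 30210/181771]
x' − x̄ = [-1532788/181771, -1020/181771] = K·y
y = (KᵀK)⁻¹·Kᵀ·(x' − x̄) = [17, 17]
z = y + H·x̄ = [17, 17] + [-18, -18] = [-1, -1]

z = [-1, -1]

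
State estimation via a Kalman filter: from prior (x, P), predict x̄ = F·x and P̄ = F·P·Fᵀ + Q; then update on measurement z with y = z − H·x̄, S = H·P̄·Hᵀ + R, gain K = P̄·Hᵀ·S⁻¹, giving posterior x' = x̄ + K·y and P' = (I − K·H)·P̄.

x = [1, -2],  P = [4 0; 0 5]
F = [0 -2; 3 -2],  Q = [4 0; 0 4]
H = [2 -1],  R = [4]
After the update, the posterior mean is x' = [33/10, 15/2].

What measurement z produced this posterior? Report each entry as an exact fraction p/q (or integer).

z = [-1]

x̄ = F·x = [4, 7]
P̄ = F·P·Fᵀ + Q = [24 20; 20 60]
S = H·P̄·Hᵀ + R = [80]
K = P̄·Hᵀ·S⁻¹ = [7/20; -1/4]
x' − x̄ = [-7/10, 1/2] = K·y
y = (KᵀK)⁻¹·Kᵀ·(x' − x̄) = [-2]
z = y + H·x̄ = [-2] + [1] = [-1]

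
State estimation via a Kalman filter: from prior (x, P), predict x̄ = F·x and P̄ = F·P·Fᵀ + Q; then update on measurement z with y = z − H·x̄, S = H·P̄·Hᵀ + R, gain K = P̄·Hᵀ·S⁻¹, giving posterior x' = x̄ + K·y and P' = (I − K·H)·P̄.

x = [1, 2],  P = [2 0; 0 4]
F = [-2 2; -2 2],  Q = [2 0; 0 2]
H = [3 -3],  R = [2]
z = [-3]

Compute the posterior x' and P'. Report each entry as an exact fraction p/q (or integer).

x' = [29/19, 47/19]
P' = [476/19 474/19; 474/19 476/19]

x̄ = F·x = [2, 2]
P̄ = F·P·Fᵀ + Q = [26 24; 24 26]
y = z − H·x̄ = [-3]
S = H·P̄·Hᵀ + R = [38]
K = P̄·Hᵀ·S⁻¹ = [3/19; -3/19]
x' = x̄ + K·y = [29/19, 47/19]
P' = (I − K·H)·P̄ = [476/19 474/19; 474/19 476/19]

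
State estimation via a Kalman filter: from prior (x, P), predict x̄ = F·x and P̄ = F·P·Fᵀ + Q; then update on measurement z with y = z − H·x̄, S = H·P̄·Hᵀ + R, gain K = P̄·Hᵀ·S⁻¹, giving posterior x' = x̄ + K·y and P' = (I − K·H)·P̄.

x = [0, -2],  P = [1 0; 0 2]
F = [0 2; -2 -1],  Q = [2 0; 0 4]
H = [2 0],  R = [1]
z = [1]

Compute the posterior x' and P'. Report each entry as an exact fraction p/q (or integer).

x̄ = F·x = [-4, 2]
P̄ = F·P·Fᵀ + Q = [10 -4; -4 10]
y = z − H·x̄ = [9]
S = H·P̄·Hᵀ + R = [41]
K = P̄·Hᵀ·S⁻¹ = [20/41; -8/41]
x' = x̄ + K·y = [16/41, 10/41]
P' = (I − K·H)·P̄ = [10/41 -4/41; -4/41 346/41]

x' = [16/41, 10/41]
P' = [10/41 -4/41; -4/41 346/41]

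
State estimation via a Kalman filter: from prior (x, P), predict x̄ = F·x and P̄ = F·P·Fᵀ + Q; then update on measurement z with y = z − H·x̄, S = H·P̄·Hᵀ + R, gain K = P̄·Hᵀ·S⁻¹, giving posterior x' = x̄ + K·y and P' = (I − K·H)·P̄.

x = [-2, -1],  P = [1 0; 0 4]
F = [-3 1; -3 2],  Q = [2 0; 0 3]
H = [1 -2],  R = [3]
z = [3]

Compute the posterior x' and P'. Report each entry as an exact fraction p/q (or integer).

x̄ = F·x = [5, 4]
P̄ = F·P·Fᵀ + Q = [15 17; 17 28]
y = z − H·x̄ = [6]
S = H·P̄·Hᵀ + R = [62]
K = P̄·Hᵀ·S⁻¹ = [-19/62; -39/62]
x' = x̄ + K·y = [98/31, 7/31]
P' = (I − K·H)·P̄ = [569/62 313/62; 313/62 215/62]

x' = [98/31, 7/31]
P' = [569/62 313/62; 313/62 215/62]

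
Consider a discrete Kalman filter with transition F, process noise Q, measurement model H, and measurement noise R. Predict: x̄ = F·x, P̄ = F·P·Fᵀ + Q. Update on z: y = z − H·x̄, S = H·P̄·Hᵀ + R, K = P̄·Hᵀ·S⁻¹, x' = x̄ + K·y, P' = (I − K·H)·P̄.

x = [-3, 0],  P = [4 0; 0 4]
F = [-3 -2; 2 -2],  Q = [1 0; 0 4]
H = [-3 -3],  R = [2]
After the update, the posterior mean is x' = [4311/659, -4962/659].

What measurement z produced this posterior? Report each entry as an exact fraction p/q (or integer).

z = [3]

x̄ = F·x = [9, -6]
P̄ = F·P·Fᵀ + Q = [53 -8; -8 36]
S = H·P̄·Hᵀ + R = [659]
K = P̄·Hᵀ·S⁻¹ = [-135/659; -84/659]
x' − x̄ = [-1620/659, -1008/659] = K·y
y = (KᵀK)⁻¹·Kᵀ·(x' − x̄) = [12]
z = y + H·x̄ = [12] + [-9] = [3]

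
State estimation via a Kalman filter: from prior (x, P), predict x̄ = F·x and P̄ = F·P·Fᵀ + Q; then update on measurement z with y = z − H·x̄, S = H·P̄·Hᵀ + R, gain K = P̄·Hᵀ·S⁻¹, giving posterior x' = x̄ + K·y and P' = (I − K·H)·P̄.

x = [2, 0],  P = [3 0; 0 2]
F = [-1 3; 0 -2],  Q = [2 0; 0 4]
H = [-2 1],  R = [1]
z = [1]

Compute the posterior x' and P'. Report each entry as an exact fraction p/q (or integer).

x̄ = F·x = [-2, 0]
P̄ = F·P·Fᵀ + Q = [23 -12; -12 12]
y = z − H·x̄ = [-3]
S = H·P̄·Hᵀ + R = [153]
K = P̄·Hᵀ·S⁻¹ = [-58/153; 4/17]
x' = x̄ + K·y = [-44/51, -12/17]
P' = (I − K·H)·P̄ = [155/153 28/17; 28/17 60/17]

x' = [-44/51, -12/17]
P' = [155/153 28/17; 28/17 60/17]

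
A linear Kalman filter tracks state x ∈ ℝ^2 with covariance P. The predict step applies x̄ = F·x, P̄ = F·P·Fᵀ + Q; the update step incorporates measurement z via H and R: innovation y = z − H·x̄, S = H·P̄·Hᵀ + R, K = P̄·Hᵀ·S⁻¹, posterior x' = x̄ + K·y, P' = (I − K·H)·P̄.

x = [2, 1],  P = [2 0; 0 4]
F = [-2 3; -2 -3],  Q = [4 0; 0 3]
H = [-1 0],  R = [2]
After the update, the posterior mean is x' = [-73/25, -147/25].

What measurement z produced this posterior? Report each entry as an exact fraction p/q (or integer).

z = [3]

x̄ = F·x = [-1, -7]
P̄ = F·P·Fᵀ + Q = [48 -28; -28 47]
S = H·P̄·Hᵀ + R = [50]
K = P̄·Hᵀ·S⁻¹ = [-24/25; 14/25]
x' − x̄ = [-48/25, 28/25] = K·y
y = (KᵀK)⁻¹·Kᵀ·(x' − x̄) = [2]
z = y + H·x̄ = [2] + [1] = [3]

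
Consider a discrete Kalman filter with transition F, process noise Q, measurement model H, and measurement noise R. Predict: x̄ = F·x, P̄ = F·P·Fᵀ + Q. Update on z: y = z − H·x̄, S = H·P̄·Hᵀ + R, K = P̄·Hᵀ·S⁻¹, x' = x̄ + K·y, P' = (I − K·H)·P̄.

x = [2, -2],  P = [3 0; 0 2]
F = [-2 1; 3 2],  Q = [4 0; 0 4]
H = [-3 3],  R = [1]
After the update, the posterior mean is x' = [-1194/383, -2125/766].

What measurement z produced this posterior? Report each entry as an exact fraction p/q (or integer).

x̄ = F·x = [-6, 2]
P̄ = F·P·Fᵀ + Q = [18 -14; -14 39]
S = H·P̄·Hᵀ + R = [766]
K = P̄·Hᵀ·S⁻¹ = [-48/383; 159/766]
x' − x̄ = [1104/383, -3657/766] = K·y
y = (KᵀK)⁻¹·Kᵀ·(x' − x̄) = [-23]
z = y + H·x̄ = [-23] + [24] = [1]

z = [1]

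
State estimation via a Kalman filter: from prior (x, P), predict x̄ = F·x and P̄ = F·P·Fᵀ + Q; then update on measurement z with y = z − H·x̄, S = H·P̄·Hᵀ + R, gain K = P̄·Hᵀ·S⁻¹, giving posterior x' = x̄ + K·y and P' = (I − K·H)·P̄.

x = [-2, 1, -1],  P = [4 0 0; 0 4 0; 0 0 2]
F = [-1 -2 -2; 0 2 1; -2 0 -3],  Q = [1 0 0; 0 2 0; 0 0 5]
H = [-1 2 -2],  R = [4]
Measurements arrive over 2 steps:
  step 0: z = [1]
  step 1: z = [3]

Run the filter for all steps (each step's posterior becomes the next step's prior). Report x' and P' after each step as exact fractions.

step 0: x̄ = F·x = [2, 1, 7]
step 0: P̄ = F·P·Fᵀ + Q = [29 -20 20; -20 20 -6; 20 -6 39]
step 0: y = z − H·x̄ = [15]
step 0: S = H·P̄·Hᵀ + R = [477]
step 0: K = P̄·Hᵀ·S⁻¹ = [-109/477; 8/53; -110/477]
step 0: x' = x̄ + K·y = [-227/159, 173/53, 563/159]
step 0: P' = (I − K·H)·P̄ = [1952/477 -188/53 -2450/477; -188/53 484/53 562/53; -2450/477 562/53 6503/477]
step 1: x̄ = F·x = [-1937/159, 1601/159, -1235/159]
step 1: P̄ = F·P·Fᵀ + Q = [69761/477 -54944/477 49352/477; -54944/477 45113/477 -38189/477; 49352/477 -38189/477 39320/477]
step 1: y = z − H·x̄ = [-7132/159]
step 1: S = H·P̄·Hᵀ + R = [1132097/477]
step 1: K = P̄·Hᵀ·S⁻¹ = [-278353/1132097; 221548/1132097; -204370/1132097]
step 1: x' = x̄ + K·y = [-1306027/1132097, 1461679/1132097, 373755/1132097]
step 1: P' = (I − K·H)·P̄ = [3135904/1132097 -1118212/1132097 -2129458/1132097; -1118212/1132097 4169341/1132097 4285351/1132097; -2129458/1132097 4285351/1132097 5758820/1132097]

step 0: x' = [-227/159, 173/53, 563/159], P' = [1952/477 -188/53 -2450/477; -188/53 484/53 562/53; -2450/477 562/53 6503/477]
step 1: x' = [-1306027/1132097, 1461679/1132097, 373755/1132097], P' = [3135904/1132097 -1118212/1132097 -2129458/1132097; -1118212/1132097 4169341/1132097 4285351/1132097; -2129458/1132097 4285351/1132097 5758820/1132097]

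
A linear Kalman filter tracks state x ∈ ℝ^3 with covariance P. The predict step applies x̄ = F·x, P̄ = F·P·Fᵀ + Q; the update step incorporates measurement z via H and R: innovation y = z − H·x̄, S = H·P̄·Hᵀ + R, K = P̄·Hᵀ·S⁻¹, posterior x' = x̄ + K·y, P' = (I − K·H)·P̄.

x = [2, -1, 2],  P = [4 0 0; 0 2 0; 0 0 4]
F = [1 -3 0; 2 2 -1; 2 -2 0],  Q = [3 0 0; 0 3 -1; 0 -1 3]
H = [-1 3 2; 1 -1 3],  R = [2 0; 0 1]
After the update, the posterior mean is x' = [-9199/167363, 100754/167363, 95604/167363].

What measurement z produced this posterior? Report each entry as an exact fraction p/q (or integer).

z = [3, 1]

x̄ = F·x = [5, 0, 6]
P̄ = F·P·Fᵀ + Q = [25 -4 20; -4 31 7; 20 7 27]
S = H·P̄·Hᵀ + R = [442 57; 57 386]
K = P̄·Hᵀ·S⁻¹ = [-3915/167363 39167/167363; 43644/167363 -12515/167363; 15872/167363 38413/167363]
x' − x̄ = [-846014/167363, 100754/167363, -908574/167363] = K·y
y = (KᵀK)⁻¹·Kᵀ·(x' − x̄) = [-4, -22]
z = y + H·x̄ = [-4, -22] + [7, 23] = [3, 1]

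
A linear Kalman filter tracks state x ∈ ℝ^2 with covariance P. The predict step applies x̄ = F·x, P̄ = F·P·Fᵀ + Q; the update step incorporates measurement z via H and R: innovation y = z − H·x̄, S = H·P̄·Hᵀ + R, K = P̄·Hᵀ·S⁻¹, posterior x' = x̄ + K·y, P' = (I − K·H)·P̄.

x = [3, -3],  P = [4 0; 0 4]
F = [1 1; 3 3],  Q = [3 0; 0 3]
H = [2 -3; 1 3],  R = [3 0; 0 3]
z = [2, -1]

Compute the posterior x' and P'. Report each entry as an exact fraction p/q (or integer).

x̄ = F·x = [0, 0]
P̄ = F·P·Fᵀ + Q = [11 24; 24 75]
y = z − H·x̄ = [2, -1]
S = H·P̄·Hᵀ + R = [434 -581; -581 833]
K = P̄·Hᵀ·S⁻¹ = [313/1141 332/1141; -132/1141 249/1141]
x' = x̄ + K·y = [42/163, -513/1141]
P' = (I − K·H)·P̄ = [645/1141 117/1141; 117/1141 30/163]

x' = [42/163, -513/1141]
P' = [645/1141 117/1141; 117/1141 30/163]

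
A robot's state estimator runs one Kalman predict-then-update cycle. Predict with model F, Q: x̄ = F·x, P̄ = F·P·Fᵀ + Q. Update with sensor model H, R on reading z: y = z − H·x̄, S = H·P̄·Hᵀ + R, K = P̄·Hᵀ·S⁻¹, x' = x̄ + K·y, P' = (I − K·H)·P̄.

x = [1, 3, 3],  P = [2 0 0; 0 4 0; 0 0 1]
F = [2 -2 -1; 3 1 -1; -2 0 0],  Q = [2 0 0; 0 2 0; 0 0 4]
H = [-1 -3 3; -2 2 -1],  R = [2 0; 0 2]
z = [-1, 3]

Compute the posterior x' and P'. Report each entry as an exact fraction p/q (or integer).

x̄ = F·x = [-7, 3, -2]
P̄ = F·P·Fᵀ + Q = [27 5 -8; 5 25 -12; -8 -12 12]
y = z − H·x̄ = [7, -19]
S = H·P̄·Hᵀ + R = [656 -180; -180 198]
K = P̄·Hᵀ·S⁻¹ = [-543/2708 -493/1354; -189/1354 827/6093; 85/677 80/6093]
x' = x̄ + K·y = [-4023/2708, -6775/12186, -8351/6093]
P' = (I − K·H)·P̄ = [891/1354 456/677 514/677; 456/677 10663/6093 11464/6093; 514/677 11464/6093 13516/6093]

x' = [-4023/2708, -6775/12186, -8351/6093]
P' = [891/1354 456/677 514/677; 456/677 10663/6093 11464/6093; 514/677 11464/6093 13516/6093]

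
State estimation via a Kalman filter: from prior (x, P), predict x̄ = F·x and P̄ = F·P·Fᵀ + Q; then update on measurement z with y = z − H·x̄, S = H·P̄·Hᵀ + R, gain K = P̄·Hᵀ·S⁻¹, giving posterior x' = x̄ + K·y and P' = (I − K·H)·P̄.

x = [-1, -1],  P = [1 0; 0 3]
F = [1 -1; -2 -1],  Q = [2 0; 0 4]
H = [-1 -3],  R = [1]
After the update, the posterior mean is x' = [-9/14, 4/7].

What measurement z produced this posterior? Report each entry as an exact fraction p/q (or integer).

x̄ = F·x = [0, 3]
P̄ = F·P·Fᵀ + Q = [6 1; 1 11]
S = H·P̄·Hᵀ + R = [112]
K = P̄·Hᵀ·S⁻¹ = [-9/112; -17/56]
x' − x̄ = [-9/14, -17/7] = K·y
y = (KᵀK)⁻¹·Kᵀ·(x' − x̄) = [8]
z = y + H·x̄ = [8] + [-9] = [-1]

z = [-1]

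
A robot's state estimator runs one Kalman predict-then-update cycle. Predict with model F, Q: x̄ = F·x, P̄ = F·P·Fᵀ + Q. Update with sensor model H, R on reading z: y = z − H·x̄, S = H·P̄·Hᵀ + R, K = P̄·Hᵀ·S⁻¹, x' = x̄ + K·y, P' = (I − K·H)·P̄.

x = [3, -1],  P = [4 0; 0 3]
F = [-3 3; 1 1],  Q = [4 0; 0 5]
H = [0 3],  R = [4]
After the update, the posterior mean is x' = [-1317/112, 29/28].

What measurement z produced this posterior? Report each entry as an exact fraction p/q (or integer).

x̄ = F·x = [-12, 2]
P̄ = F·P·Fᵀ + Q = [67 -3; -3 12]
S = H·P̄·Hᵀ + R = [112]
K = P̄·Hᵀ·S⁻¹ = [-9/112; 9/28]
x' − x̄ = [27/112, -27/28] = K·y
y = (KᵀK)⁻¹·Kᵀ·(x' − x̄) = [-3]
z = y + H·x̄ = [-3] + [6] = [3]

z = [3]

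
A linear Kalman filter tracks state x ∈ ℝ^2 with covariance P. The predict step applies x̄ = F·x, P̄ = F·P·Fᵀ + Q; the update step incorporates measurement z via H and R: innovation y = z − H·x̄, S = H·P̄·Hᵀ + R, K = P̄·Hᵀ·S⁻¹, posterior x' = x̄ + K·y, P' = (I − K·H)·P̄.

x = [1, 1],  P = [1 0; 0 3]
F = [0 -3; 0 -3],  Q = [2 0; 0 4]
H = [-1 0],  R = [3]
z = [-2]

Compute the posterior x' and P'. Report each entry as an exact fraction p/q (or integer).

x' = [49/32, 39/32]
P' = [87/32 81/32; 81/32 263/32]

x̄ = F·x = [-3, -3]
P̄ = F·P·Fᵀ + Q = [29 27; 27 31]
y = z − H·x̄ = [-5]
S = H·P̄·Hᵀ + R = [32]
K = P̄·Hᵀ·S⁻¹ = [-29/32; -27/32]
x' = x̄ + K·y = [49/32, 39/32]
P' = (I − K·H)·P̄ = [87/32 81/32; 81/32 263/32]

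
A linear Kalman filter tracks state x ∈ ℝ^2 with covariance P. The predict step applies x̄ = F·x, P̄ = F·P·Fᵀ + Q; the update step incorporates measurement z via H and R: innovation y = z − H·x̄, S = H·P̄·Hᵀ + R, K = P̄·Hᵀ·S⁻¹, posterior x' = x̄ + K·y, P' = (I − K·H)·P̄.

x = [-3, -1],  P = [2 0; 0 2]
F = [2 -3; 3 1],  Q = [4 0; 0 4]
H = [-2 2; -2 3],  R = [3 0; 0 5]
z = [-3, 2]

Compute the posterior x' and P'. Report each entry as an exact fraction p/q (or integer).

x̄ = F·x = [-3, -10]
P̄ = F·P·Fᵀ + Q = [30 6; 6 24]
y = z − H·x̄ = [11, 26]
S = H·P̄·Hᵀ + R = [171 204; 204 269]
K = P̄·Hᵀ·S⁻¹ = [-1448/1461 290/487; -284/487 324/487]
x' = x̄ + K·y = [2309/1461, 430/487]
P' = (I − K·H)·P̄ = [3622/487 2898/487; 2898/487 2472/487]

x' = [2309/1461, 430/487]
P' = [3622/487 2898/487; 2898/487 2472/487]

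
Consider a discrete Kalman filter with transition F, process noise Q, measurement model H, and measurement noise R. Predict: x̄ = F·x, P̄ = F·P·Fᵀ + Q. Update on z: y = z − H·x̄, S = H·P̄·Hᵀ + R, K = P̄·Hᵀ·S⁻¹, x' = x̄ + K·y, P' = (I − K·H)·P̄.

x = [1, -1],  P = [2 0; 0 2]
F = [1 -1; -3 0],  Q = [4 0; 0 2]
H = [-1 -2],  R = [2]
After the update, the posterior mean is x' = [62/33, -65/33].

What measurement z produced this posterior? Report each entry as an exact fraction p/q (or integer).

x̄ = F·x = [2, -3]
P̄ = F·P·Fᵀ + Q = [8 -6; -6 20]
S = H·P̄·Hᵀ + R = [66]
K = P̄·Hᵀ·S⁻¹ = [2/33; -17/33]
x' − x̄ = [-4/33, 34/33] = K·y
y = (KᵀK)⁻¹·Kᵀ·(x' − x̄) = [-2]
z = y + H·x̄ = [-2] + [4] = [2]

z = [2]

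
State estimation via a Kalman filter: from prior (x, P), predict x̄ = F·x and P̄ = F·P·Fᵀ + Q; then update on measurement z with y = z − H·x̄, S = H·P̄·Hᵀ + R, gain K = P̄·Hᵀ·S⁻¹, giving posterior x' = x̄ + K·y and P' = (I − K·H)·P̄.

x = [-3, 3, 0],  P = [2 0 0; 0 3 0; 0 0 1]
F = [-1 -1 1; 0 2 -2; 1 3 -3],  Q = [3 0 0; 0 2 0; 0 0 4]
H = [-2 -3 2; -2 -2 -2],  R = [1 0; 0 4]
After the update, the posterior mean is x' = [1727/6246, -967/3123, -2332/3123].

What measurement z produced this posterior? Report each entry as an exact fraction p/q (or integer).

z = [-1, 2]

x̄ = F·x = [0, 6, 6]
P̄ = F·P·Fᵀ + Q = [9 -8 -14; -8 18 24; -14 24 42]
S = H·P̄·Hᵀ + R = [95 -56; -56 296]
K = P̄·Hᵀ·S⁻¹ = [-632/3123 619/12492; -106/3123 -1475/6246; 752/3123 -955/3123]
x' − x̄ = [1727/6246, -19705/3123, -21070/3123] = K·y
y = (KᵀK)⁻¹·Kᵀ·(x' − x̄) = [5, 26]
z = y + H·x̄ = [5, 26] + [-6, -24] = [-1, 2]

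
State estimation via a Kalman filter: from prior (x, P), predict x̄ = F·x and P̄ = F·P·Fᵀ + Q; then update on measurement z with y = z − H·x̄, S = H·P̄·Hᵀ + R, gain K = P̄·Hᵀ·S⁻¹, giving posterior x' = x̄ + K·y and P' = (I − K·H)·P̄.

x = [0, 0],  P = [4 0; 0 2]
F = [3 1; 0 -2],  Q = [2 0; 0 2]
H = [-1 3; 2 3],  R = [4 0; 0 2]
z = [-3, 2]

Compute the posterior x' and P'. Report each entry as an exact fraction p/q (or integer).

x' = [1882/1151, -3463/8057]
P' = [752/1151 -248/1151; -248/1151 1748/8057]

x̄ = F·x = [0, 0]
P̄ = F·P·Fᵀ + Q = [40 -4; -4 10]
y = z − H·x̄ = [-3, 2]
S = H·P̄·Hᵀ + R = [158 -2; -2 204]
K = P̄·Hᵀ·S⁻¹ = [-374/1151 380/1151; 1745/8057 886/8057]
x' = x̄ + K·y = [1882/1151, -3463/8057]
P' = (I − K·H)·P̄ = [752/1151 -248/1151; -248/1151 1748/8057]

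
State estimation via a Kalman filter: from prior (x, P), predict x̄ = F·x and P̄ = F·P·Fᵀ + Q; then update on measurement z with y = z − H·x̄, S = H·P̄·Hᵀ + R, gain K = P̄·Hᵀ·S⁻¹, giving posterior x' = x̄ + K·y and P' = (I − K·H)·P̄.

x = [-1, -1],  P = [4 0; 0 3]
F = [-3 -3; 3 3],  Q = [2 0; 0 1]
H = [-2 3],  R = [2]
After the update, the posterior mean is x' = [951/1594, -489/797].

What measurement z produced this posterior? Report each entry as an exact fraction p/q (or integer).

x̄ = F·x = [6, -6]
P̄ = F·P·Fᵀ + Q = [65 -63; -63 64]
S = H·P̄·Hᵀ + R = [1594]
K = P̄·Hᵀ·S⁻¹ = [-319/1594; 159/797]
x' − x̄ = [-8613/1594, 4293/797] = K·y
y = (KᵀK)⁻¹·Kᵀ·(x' − x̄) = [27]
z = y + H·x̄ = [27] + [-30] = [-3]

z = [-3]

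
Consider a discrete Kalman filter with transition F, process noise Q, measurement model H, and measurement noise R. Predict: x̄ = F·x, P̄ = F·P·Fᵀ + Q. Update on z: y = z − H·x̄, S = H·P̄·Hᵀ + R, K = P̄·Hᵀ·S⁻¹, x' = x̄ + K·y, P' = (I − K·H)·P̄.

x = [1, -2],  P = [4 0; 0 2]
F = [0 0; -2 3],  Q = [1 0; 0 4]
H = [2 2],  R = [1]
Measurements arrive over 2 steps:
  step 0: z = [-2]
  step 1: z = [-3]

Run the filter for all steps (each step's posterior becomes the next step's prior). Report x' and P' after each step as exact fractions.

step 0: x' = [28/157, -192/157], P' = [153/157 -152/157; -152/157 190/157]
step 1: x' = [1586/19881, -31804/19881], P' = [19253/19881 -19096/19881; -19096/19881 23870/19881]

step 0: x̄ = F·x = [0, -8]
step 0: P̄ = F·P·Fᵀ + Q = [1 0; 0 38]
step 0: y = z − H·x̄ = [14]
step 0: S = H·P̄·Hᵀ + R = [157]
step 0: K = P̄·Hᵀ·S⁻¹ = [2/157; 76/157]
step 0: x' = x̄ + K·y = [28/157, -192/157]
step 0: P' = (I − K·H)·P̄ = [153/157 -152/157; -152/157 190/157]
step 1: x̄ = F·x = [0, -632/157]
step 1: P̄ = F·P·Fᵀ + Q = [1 0; 0 4774/157]
step 1: y = z − H·x̄ = [793/157]
step 1: S = H·P̄·Hᵀ + R = [19881/157]
step 1: K = P̄·Hᵀ·S⁻¹ = [314/19881; 9548/19881]
step 1: x' = x̄ + K·y = [1586/19881, -31804/19881]
step 1: P' = (I − K·H)·P̄ = [19253/19881 -19096/19881; -19096/19881 23870/19881]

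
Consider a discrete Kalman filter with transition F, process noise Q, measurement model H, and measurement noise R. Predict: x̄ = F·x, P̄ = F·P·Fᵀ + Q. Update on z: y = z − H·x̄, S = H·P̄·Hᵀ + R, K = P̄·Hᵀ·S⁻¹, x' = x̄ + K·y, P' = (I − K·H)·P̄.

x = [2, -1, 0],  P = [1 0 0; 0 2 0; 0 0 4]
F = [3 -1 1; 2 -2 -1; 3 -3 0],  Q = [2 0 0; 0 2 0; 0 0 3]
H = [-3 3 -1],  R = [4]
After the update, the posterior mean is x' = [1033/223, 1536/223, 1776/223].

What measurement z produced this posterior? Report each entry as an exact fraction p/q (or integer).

z = [-1]

x̄ = F·x = [7, 6, 9]
P̄ = F·P·Fᵀ + Q = [17 6 15; 6 18 18; 15 18 30]
S = H·P̄·Hᵀ + R = [223]
K = P̄·Hᵀ·S⁻¹ = [-48/223; 18/223; -21/223]
x' − x̄ = [-528/223, 198/223, -231/223] = K·y
y = (KᵀK)⁻¹·Kᵀ·(x' − x̄) = [11]
z = y + H·x̄ = [11] + [-12] = [-1]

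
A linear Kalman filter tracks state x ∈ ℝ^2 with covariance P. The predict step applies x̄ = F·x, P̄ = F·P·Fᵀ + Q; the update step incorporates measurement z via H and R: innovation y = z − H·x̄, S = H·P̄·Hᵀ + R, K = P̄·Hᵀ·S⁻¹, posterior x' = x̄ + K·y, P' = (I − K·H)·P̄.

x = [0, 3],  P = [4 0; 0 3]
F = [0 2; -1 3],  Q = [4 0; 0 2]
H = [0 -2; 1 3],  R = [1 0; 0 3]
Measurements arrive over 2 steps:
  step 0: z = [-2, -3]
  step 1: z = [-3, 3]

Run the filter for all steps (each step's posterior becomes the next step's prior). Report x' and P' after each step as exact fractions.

step 0: x̄ = F·x = [6, 9]
step 0: P̄ = F·P·Fᵀ + Q = [16 18; 18 33]
step 0: y = z − H·x̄ = [16, -36]
step 0: S = H·P̄·Hᵀ + R = [133 -234; -234 424]
step 0: K = P̄·Hᵀ·S⁻¹ = [279/409 443/818; -303/818 117/1636]
step 0: x' = x̄ + K·y = [-1056/409, 204/409]
step 0: P' = (I − K·H)·P̄ = [1083/409 -279/818; -279/818 303/1636]
step 1: x̄ = F·x = [408/409, 1668/409]
step 1: P̄ = F·P·Fᵀ + Q = [1939/409 1467/818; 1467/818 13679/1636]
step 1: y = z − H·x̄ = [2109/409, -4185/409]
step 1: S = H·P̄·Hᵀ + R = [14088/409 -43971/818; -43971/818 153379/1636]
step 1: K = P̄·Hᵀ·S⁻¹ = [113308/185293 84970/185293; -201250/555879 14657/185293]
step 1: x' = x̄ + K·y = [-100326/185293, 259781/185293]
step 1: P' = (I − K·H)·P̄ = [424872/185293 -56654/185293; -56654/185293 100625/555879]

step 0: x' = [-1056/409, 204/409], P' = [1083/409 -279/818; -279/818 303/1636]
step 1: x' = [-100326/185293, 259781/185293], P' = [424872/185293 -56654/185293; -56654/185293 100625/555879]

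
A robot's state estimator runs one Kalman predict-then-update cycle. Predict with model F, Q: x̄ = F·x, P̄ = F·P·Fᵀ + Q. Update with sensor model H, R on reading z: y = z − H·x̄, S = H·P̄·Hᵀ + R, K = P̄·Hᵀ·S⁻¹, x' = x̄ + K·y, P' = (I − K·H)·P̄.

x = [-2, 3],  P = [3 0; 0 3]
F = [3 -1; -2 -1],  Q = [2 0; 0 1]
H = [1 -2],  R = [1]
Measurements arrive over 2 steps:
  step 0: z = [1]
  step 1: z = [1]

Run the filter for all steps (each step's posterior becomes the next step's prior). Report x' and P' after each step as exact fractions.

step 0: x' = [-669/157, -407/157], P' = [1180/157 559/157; 559/157 303/157]
step 1: x' = [70505/67048, 32/493], P' = [126187/67048 381/493; 381/493 16/29]

step 0: x̄ = F·x = [-9, 1]
step 0: P̄ = F·P·Fᵀ + Q = [32 -15; -15 16]
step 0: y = z − H·x̄ = [12]
step 0: S = H·P̄·Hᵀ + R = [157]
step 0: K = P̄·Hᵀ·S⁻¹ = [62/157; -47/157]
step 0: x' = x̄ + K·y = [-669/157, -407/157]
step 0: P' = (I − K·H)·P̄ = [1180/157 559/157; 559/157 303/157]
step 1: x̄ = F·x = [-1600/157, 1745/157]
step 1: P̄ = F·P·Fᵀ + Q = [7883/157 -7336/157; -7336/157 7416/157]
step 1: y = z − H·x̄ = [5247/157]
step 1: S = H·P̄·Hᵀ + R = [67048/157]
step 1: K = P̄·Hᵀ·S⁻¹ = [22555/67048; -163/493]
step 1: x' = x̄ + K·y = [70505/67048, 32/493]
step 1: P' = (I − K·H)·P̄ = [126187/67048 381/493; 381/493 16/29]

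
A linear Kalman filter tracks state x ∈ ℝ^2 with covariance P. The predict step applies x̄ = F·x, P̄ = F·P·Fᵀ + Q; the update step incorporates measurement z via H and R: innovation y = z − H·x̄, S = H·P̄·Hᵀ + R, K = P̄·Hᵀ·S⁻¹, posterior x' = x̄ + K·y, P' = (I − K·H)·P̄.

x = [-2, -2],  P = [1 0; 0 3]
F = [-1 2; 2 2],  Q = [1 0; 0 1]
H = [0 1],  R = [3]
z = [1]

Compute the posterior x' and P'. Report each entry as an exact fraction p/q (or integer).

x' = [5/2, -7/20]
P' = [9 3/2; 3/2 51/20]

x̄ = F·x = [-2, -8]
P̄ = F·P·Fᵀ + Q = [14 10; 10 17]
y = z − H·x̄ = [9]
S = H·P̄·Hᵀ + R = [20]
K = P̄·Hᵀ·S⁻¹ = [1/2; 17/20]
x' = x̄ + K·y = [5/2, -7/20]
P' = (I − K·H)·P̄ = [9 3/2; 3/2 51/20]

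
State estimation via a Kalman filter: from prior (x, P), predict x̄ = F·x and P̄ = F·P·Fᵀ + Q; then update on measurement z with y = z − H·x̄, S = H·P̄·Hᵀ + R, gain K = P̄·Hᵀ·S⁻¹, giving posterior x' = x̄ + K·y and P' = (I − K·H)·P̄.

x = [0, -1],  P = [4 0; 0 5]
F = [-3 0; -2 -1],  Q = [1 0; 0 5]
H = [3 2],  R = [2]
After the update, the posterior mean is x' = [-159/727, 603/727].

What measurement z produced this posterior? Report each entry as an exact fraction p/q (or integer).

z = [1]

x̄ = F·x = [0, 1]
P̄ = F·P·Fᵀ + Q = [37 24; 24 26]
S = H·P̄·Hᵀ + R = [727]
K = P̄·Hᵀ·S⁻¹ = [159/727; 124/727]
x' − x̄ = [-159/727, -124/727] = K·y
y = (KᵀK)⁻¹·Kᵀ·(x' − x̄) = [-1]
z = y + H·x̄ = [-1] + [2] = [1]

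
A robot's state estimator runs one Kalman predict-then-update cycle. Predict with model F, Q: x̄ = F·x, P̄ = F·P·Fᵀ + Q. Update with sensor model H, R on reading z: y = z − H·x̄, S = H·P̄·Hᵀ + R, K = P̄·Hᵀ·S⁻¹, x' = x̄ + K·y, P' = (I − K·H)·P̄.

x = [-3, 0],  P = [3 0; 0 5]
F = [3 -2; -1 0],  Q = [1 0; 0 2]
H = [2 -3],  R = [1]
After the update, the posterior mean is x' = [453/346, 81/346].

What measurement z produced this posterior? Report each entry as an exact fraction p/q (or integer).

z = [2]

x̄ = F·x = [-9, 3]
P̄ = F·P·Fᵀ + Q = [48 -9; -9 5]
S = H·P̄·Hᵀ + R = [346]
K = P̄·Hᵀ·S⁻¹ = [123/346; -33/346]
x' − x̄ = [3567/346, -957/346] = K·y
y = (KᵀK)⁻¹·Kᵀ·(x' − x̄) = [29]
z = y + H·x̄ = [29] + [-27] = [2]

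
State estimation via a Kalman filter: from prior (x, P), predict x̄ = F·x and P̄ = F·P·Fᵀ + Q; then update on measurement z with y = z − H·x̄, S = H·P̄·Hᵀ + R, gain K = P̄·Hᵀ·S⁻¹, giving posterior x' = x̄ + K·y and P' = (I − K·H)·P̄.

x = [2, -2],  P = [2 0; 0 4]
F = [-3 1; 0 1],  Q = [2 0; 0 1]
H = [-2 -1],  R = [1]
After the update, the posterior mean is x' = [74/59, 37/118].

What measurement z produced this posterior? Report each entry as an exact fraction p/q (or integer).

x̄ = F·x = [-8, -2]
P̄ = F·P·Fᵀ + Q = [24 4; 4 5]
S = H·P̄·Hᵀ + R = [118]
K = P̄·Hᵀ·S⁻¹ = [-26/59; -13/118]
x' − x̄ = [546/59, 273/118] = K·y
y = (KᵀK)⁻¹·Kᵀ·(x' − x̄) = [-21]
z = y + H·x̄ = [-21] + [18] = [-3]

z = [-3]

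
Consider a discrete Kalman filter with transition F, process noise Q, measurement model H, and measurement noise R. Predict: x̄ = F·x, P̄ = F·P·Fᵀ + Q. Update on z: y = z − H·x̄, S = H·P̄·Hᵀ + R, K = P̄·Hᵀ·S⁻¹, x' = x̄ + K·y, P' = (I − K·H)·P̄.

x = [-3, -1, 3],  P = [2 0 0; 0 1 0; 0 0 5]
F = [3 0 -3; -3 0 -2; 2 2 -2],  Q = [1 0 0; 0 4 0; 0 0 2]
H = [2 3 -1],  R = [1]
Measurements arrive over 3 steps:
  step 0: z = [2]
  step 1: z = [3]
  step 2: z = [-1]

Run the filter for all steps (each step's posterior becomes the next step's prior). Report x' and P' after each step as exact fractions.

step 0: x' = [-2972/199, 1307/199, -2416/199], P' = [23324/597 -10160/597 16046/597; -10160/597 4910/597 -5732/597; 16046/597 -5732/597 14822/597]
step 1: x' = [-6259044/3282731, 8800956/3282731, 3929160/3282731], P' = [279511637/3282731 -160857074/3282731 76570180/3282731; -160857074/3282731 94022064/3282731 -40859372/3282731; 76570180/3282731 -40859372/3282731 30446386/3282731]
step 2: x' = [-149507232739/13355176854, 90478187873/13355176854, -7101204722/6677588427], P' = [1582001938561/13355176854 -917467206953/13355176854 207651770132/6677588427; -917467206953/13355176854 537918435799/13355176854 -113977164412/6677588427; 207651770132/6677588427 -113977164412/6677588427 73586444618/6677588427]

step 0: x̄ = F·x = [-18, 3, -14]
step 0: P̄ = F·P·Fᵀ + Q = [64 12 42; 12 42 8; 42 8 34]
step 0: y = z − H·x̄ = [15]
step 0: S = H·P̄·Hᵀ + R = [597]
step 0: K = P̄·Hᵀ·S⁻¹ = [122/597; 142/597; 74/597]
step 0: x' = x̄ + K·y = [-2972/199, 1307/199, -2416/199]
step 0: P' = (I − K·H)·P̄ = [23324/597 -10160/597 16046/597; -10160/597 4910/597 -5732/597; 16046/597 -5732/597 14822/597]
step 1: x̄ = F·x = [-1668/199, 13748/199, 1502/199]
step 1: P̄ = F·P·Fᵀ + Q = [18361/199 -24282/199 3252/199; -24282/199 464144/597 35324/597; 3252/199 35324/597 9626/597]
step 1: y = z − H·x̄ = [-35809/199]
step 1: S = H·P̄·Hᵀ + R = [3282731/597]
step 1: K = P̄·Hᵀ·S⁻¹ = [-118128/3282731; 1211416/3282731; 115858/3282731]
step 1: x' = x̄ + K·y = [-6259044/3282731, 8800956/3282731, 3929160/3282731]
step 1: P' = (I − K·H)·P̄ = [279511637/3282731 -160857074/3282731 76570180/3282731; -160857074/3282731 94022064/3282731 -40859372/3282731; 76570180/3282731 -40859372/3282731 30446386/3282731]
step 2: x̄ = F·x = [-30564612/3282731, 10918812/3282731, -2774496/3282731]
step 2: P̄ = F·P·Fᵀ + Q = [1414641698/3282731 -2103215877/3282731 220919766/3282731; -2103215877/3282731 3569363361/3282731 -273563986/3282731; 220919766/3282731 -273563986/3282731 49942754/3282731]
step 2: y = z − H·x̄ = [22315561/3282731]
step 2: S = H·P̄·Hᵀ + R = [13355176854/3282731]
step 2: K = P̄·Hᵀ·S⁻¹ = [-3701284001/13355176854; 6775222315/13355176854; -214397590/6677588427]
step 2: x' = x̄ + K·y = [-149507232739/13355176854, 90478187873/13355176854, -7101204722/6677588427]
step 2: P' = (I − K·H)·P̄ = [1582001938561/13355176854 -917467206953/13355176854 207651770132/6677588427; -917467206953/13355176854 537918435799/13355176854 -113977164412/6677588427; 207651770132/6677588427 -113977164412/6677588427 73586444618/6677588427]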